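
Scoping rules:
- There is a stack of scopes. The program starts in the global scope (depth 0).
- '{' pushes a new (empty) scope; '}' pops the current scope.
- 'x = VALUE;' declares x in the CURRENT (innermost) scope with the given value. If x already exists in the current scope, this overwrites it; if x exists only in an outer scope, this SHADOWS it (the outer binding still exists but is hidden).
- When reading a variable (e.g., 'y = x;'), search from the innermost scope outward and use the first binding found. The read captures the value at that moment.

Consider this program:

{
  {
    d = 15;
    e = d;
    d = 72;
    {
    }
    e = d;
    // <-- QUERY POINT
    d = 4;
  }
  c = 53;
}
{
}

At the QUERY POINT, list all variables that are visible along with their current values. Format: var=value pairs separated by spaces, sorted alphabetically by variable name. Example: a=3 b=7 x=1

Step 1: enter scope (depth=1)
Step 2: enter scope (depth=2)
Step 3: declare d=15 at depth 2
Step 4: declare e=(read d)=15 at depth 2
Step 5: declare d=72 at depth 2
Step 6: enter scope (depth=3)
Step 7: exit scope (depth=2)
Step 8: declare e=(read d)=72 at depth 2
Visible at query point: d=72 e=72

Answer: d=72 e=72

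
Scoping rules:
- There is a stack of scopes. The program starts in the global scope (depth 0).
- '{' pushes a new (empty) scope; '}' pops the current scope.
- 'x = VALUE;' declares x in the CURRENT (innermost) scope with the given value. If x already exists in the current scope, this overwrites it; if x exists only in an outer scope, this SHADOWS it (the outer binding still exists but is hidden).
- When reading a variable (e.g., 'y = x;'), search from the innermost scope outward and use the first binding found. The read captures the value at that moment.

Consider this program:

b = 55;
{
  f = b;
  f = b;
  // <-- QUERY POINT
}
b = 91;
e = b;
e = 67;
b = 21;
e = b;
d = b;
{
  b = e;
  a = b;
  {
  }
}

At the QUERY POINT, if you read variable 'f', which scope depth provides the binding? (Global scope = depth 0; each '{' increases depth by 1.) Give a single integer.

Answer: 1

Derivation:
Step 1: declare b=55 at depth 0
Step 2: enter scope (depth=1)
Step 3: declare f=(read b)=55 at depth 1
Step 4: declare f=(read b)=55 at depth 1
Visible at query point: b=55 f=55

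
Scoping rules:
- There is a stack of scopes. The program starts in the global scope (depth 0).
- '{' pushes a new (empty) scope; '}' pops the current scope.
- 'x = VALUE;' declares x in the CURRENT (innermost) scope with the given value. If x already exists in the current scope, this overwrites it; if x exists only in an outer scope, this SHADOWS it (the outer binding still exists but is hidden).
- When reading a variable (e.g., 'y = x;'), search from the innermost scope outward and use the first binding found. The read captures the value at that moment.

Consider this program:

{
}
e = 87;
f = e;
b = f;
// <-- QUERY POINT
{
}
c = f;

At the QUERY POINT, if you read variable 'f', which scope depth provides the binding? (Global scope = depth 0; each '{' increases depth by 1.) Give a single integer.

Answer: 0

Derivation:
Step 1: enter scope (depth=1)
Step 2: exit scope (depth=0)
Step 3: declare e=87 at depth 0
Step 4: declare f=(read e)=87 at depth 0
Step 5: declare b=(read f)=87 at depth 0
Visible at query point: b=87 e=87 f=87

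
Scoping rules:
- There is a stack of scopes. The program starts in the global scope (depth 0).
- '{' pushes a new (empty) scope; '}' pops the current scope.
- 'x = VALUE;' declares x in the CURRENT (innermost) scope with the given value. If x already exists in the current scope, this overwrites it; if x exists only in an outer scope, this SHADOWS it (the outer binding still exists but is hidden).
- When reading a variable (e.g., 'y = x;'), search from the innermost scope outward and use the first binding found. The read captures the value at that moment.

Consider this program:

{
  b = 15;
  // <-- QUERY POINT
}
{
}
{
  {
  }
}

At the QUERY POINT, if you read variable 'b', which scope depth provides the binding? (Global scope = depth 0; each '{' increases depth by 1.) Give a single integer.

Step 1: enter scope (depth=1)
Step 2: declare b=15 at depth 1
Visible at query point: b=15

Answer: 1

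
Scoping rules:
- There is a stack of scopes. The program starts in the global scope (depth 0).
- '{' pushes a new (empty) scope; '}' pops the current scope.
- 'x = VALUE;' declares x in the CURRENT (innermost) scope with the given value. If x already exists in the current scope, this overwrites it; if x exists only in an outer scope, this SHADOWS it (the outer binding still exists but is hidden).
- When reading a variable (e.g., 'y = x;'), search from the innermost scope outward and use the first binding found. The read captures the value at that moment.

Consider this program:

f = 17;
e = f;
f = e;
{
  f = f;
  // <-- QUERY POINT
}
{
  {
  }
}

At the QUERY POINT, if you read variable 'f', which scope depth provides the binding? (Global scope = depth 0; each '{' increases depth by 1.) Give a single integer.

Answer: 1

Derivation:
Step 1: declare f=17 at depth 0
Step 2: declare e=(read f)=17 at depth 0
Step 3: declare f=(read e)=17 at depth 0
Step 4: enter scope (depth=1)
Step 5: declare f=(read f)=17 at depth 1
Visible at query point: e=17 f=17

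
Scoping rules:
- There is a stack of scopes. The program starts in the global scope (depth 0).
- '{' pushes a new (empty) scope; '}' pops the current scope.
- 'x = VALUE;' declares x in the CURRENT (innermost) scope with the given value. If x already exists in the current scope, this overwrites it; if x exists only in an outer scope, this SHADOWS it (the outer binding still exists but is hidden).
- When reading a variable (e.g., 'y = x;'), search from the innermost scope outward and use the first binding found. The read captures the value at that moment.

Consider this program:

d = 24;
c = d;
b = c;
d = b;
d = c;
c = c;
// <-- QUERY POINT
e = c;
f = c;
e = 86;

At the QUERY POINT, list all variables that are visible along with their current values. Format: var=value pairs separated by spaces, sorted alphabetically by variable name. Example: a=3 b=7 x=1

Answer: b=24 c=24 d=24

Derivation:
Step 1: declare d=24 at depth 0
Step 2: declare c=(read d)=24 at depth 0
Step 3: declare b=(read c)=24 at depth 0
Step 4: declare d=(read b)=24 at depth 0
Step 5: declare d=(read c)=24 at depth 0
Step 6: declare c=(read c)=24 at depth 0
Visible at query point: b=24 c=24 d=24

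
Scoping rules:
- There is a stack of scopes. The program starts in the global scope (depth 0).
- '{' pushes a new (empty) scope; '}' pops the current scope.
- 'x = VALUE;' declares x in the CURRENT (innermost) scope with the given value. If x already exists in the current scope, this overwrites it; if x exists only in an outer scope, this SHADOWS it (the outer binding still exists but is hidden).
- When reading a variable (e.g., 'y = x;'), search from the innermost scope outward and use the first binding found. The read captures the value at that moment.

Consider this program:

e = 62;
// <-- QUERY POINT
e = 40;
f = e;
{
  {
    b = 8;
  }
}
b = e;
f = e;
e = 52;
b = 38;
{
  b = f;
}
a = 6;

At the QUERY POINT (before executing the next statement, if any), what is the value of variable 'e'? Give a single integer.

Step 1: declare e=62 at depth 0
Visible at query point: e=62

Answer: 62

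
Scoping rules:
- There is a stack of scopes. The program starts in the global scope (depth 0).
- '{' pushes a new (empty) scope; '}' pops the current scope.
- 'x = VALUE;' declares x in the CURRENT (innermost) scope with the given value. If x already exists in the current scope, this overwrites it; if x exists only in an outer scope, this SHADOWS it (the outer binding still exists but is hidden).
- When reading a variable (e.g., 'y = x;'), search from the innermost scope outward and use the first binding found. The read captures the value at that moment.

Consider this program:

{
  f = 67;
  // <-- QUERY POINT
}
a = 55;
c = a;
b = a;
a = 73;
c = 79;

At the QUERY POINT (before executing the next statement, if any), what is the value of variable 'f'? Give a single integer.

Answer: 67

Derivation:
Step 1: enter scope (depth=1)
Step 2: declare f=67 at depth 1
Visible at query point: f=67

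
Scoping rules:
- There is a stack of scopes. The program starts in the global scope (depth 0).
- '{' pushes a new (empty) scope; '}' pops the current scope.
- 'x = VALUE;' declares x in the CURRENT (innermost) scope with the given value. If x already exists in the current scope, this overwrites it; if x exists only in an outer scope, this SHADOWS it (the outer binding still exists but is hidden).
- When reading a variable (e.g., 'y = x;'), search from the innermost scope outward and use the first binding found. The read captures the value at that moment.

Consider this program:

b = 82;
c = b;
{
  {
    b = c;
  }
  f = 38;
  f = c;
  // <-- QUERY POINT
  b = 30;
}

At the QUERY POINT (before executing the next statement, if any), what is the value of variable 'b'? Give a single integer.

Answer: 82

Derivation:
Step 1: declare b=82 at depth 0
Step 2: declare c=(read b)=82 at depth 0
Step 3: enter scope (depth=1)
Step 4: enter scope (depth=2)
Step 5: declare b=(read c)=82 at depth 2
Step 6: exit scope (depth=1)
Step 7: declare f=38 at depth 1
Step 8: declare f=(read c)=82 at depth 1
Visible at query point: b=82 c=82 f=82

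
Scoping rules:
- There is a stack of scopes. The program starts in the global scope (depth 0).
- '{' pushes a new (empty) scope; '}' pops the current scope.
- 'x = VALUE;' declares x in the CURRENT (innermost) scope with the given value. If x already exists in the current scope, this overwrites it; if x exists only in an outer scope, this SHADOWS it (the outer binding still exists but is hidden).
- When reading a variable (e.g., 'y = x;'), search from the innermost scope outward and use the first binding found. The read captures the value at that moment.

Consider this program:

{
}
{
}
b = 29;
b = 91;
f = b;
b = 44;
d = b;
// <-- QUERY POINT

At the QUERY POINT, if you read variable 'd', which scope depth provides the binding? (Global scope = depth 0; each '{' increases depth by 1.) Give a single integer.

Answer: 0

Derivation:
Step 1: enter scope (depth=1)
Step 2: exit scope (depth=0)
Step 3: enter scope (depth=1)
Step 4: exit scope (depth=0)
Step 5: declare b=29 at depth 0
Step 6: declare b=91 at depth 0
Step 7: declare f=(read b)=91 at depth 0
Step 8: declare b=44 at depth 0
Step 9: declare d=(read b)=44 at depth 0
Visible at query point: b=44 d=44 f=91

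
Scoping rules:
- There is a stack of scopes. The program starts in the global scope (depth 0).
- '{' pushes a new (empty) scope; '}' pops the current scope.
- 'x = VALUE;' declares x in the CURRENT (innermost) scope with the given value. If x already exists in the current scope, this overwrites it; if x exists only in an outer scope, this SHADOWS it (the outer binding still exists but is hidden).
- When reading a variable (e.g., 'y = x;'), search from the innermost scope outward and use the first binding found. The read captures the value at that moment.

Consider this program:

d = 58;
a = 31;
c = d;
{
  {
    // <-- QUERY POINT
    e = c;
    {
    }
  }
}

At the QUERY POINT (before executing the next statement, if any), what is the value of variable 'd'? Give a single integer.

Step 1: declare d=58 at depth 0
Step 2: declare a=31 at depth 0
Step 3: declare c=(read d)=58 at depth 0
Step 4: enter scope (depth=1)
Step 5: enter scope (depth=2)
Visible at query point: a=31 c=58 d=58

Answer: 58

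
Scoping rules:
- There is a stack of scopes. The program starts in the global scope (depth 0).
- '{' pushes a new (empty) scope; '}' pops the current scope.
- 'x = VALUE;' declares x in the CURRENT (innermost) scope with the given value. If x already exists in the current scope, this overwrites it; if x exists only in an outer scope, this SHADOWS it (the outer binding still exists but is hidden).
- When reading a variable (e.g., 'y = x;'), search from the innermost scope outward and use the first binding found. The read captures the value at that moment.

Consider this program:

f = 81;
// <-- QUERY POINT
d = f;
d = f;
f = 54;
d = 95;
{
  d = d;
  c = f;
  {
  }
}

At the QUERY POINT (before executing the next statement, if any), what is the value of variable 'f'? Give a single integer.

Answer: 81

Derivation:
Step 1: declare f=81 at depth 0
Visible at query point: f=81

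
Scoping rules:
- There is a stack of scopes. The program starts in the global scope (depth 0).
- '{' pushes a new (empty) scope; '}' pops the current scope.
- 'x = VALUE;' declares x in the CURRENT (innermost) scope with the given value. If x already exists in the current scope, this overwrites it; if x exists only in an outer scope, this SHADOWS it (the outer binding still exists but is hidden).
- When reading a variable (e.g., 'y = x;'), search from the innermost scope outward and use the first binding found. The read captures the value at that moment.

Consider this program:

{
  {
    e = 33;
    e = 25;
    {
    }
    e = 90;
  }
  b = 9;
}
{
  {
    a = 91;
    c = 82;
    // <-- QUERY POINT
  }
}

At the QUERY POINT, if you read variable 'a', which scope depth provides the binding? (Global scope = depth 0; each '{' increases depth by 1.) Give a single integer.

Step 1: enter scope (depth=1)
Step 2: enter scope (depth=2)
Step 3: declare e=33 at depth 2
Step 4: declare e=25 at depth 2
Step 5: enter scope (depth=3)
Step 6: exit scope (depth=2)
Step 7: declare e=90 at depth 2
Step 8: exit scope (depth=1)
Step 9: declare b=9 at depth 1
Step 10: exit scope (depth=0)
Step 11: enter scope (depth=1)
Step 12: enter scope (depth=2)
Step 13: declare a=91 at depth 2
Step 14: declare c=82 at depth 2
Visible at query point: a=91 c=82

Answer: 2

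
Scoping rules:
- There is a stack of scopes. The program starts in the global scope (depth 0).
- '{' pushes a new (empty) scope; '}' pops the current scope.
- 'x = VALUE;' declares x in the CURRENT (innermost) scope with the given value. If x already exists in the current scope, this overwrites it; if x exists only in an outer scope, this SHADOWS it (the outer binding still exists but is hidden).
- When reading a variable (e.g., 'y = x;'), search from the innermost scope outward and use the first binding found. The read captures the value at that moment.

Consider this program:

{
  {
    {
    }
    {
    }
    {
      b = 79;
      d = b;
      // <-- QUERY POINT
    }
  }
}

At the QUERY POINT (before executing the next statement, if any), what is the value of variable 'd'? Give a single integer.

Answer: 79

Derivation:
Step 1: enter scope (depth=1)
Step 2: enter scope (depth=2)
Step 3: enter scope (depth=3)
Step 4: exit scope (depth=2)
Step 5: enter scope (depth=3)
Step 6: exit scope (depth=2)
Step 7: enter scope (depth=3)
Step 8: declare b=79 at depth 3
Step 9: declare d=(read b)=79 at depth 3
Visible at query point: b=79 d=79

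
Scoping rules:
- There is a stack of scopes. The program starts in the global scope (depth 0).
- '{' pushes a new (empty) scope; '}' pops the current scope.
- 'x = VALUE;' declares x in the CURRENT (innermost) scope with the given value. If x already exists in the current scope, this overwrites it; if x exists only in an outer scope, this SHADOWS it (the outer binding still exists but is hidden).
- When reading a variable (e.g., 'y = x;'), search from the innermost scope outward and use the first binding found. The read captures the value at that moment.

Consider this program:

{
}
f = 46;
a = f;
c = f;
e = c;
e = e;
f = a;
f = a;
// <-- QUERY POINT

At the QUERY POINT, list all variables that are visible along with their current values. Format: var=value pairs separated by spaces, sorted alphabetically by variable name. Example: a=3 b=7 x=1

Answer: a=46 c=46 e=46 f=46

Derivation:
Step 1: enter scope (depth=1)
Step 2: exit scope (depth=0)
Step 3: declare f=46 at depth 0
Step 4: declare a=(read f)=46 at depth 0
Step 5: declare c=(read f)=46 at depth 0
Step 6: declare e=(read c)=46 at depth 0
Step 7: declare e=(read e)=46 at depth 0
Step 8: declare f=(read a)=46 at depth 0
Step 9: declare f=(read a)=46 at depth 0
Visible at query point: a=46 c=46 e=46 f=46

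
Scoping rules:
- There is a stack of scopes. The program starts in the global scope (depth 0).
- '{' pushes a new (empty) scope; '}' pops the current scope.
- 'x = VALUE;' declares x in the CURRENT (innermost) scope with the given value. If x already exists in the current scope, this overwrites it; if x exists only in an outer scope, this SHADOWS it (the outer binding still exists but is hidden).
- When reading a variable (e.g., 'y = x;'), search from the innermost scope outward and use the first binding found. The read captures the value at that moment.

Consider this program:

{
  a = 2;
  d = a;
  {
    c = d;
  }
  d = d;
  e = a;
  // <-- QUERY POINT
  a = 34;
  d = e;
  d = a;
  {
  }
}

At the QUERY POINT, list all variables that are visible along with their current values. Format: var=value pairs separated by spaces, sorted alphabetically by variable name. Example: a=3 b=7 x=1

Answer: a=2 d=2 e=2

Derivation:
Step 1: enter scope (depth=1)
Step 2: declare a=2 at depth 1
Step 3: declare d=(read a)=2 at depth 1
Step 4: enter scope (depth=2)
Step 5: declare c=(read d)=2 at depth 2
Step 6: exit scope (depth=1)
Step 7: declare d=(read d)=2 at depth 1
Step 8: declare e=(read a)=2 at depth 1
Visible at query point: a=2 d=2 e=2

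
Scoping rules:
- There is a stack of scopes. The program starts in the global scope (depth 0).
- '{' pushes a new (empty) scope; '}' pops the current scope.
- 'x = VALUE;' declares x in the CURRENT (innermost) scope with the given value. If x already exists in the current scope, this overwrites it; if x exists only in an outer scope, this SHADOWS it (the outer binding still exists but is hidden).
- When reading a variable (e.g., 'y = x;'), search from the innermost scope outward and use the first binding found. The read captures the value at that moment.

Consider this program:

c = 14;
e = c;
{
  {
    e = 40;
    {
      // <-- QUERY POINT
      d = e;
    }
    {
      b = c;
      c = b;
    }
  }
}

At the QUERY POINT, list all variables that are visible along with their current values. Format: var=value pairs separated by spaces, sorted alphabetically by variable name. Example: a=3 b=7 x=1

Step 1: declare c=14 at depth 0
Step 2: declare e=(read c)=14 at depth 0
Step 3: enter scope (depth=1)
Step 4: enter scope (depth=2)
Step 5: declare e=40 at depth 2
Step 6: enter scope (depth=3)
Visible at query point: c=14 e=40

Answer: c=14 e=40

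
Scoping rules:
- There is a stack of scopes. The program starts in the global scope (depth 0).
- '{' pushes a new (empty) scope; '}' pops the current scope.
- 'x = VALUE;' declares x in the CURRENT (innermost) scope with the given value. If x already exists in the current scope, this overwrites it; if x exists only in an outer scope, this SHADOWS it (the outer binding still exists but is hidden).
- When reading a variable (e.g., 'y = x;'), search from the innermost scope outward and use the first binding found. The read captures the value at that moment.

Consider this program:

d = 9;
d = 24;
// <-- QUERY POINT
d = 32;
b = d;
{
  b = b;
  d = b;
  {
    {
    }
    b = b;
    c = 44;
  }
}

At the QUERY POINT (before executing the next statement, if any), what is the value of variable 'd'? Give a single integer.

Answer: 24

Derivation:
Step 1: declare d=9 at depth 0
Step 2: declare d=24 at depth 0
Visible at query point: d=24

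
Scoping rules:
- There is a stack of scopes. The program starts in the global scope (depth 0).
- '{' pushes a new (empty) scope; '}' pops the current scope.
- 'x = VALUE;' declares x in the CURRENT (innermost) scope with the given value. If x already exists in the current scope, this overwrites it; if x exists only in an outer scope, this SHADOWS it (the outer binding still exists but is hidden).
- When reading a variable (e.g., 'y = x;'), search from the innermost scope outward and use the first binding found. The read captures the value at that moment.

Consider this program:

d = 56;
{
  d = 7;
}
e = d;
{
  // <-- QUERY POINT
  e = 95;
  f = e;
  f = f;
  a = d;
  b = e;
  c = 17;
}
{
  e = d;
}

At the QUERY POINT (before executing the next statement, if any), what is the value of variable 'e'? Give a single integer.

Answer: 56

Derivation:
Step 1: declare d=56 at depth 0
Step 2: enter scope (depth=1)
Step 3: declare d=7 at depth 1
Step 4: exit scope (depth=0)
Step 5: declare e=(read d)=56 at depth 0
Step 6: enter scope (depth=1)
Visible at query point: d=56 e=56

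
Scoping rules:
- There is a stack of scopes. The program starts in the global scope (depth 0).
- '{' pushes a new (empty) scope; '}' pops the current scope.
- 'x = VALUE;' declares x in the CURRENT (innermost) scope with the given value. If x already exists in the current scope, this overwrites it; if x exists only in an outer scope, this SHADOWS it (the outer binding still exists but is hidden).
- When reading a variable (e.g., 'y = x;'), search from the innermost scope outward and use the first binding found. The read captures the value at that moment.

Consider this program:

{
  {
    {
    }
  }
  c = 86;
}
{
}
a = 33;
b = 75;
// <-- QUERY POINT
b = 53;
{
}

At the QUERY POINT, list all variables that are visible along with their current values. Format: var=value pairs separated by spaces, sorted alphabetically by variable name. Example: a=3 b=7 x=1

Step 1: enter scope (depth=1)
Step 2: enter scope (depth=2)
Step 3: enter scope (depth=3)
Step 4: exit scope (depth=2)
Step 5: exit scope (depth=1)
Step 6: declare c=86 at depth 1
Step 7: exit scope (depth=0)
Step 8: enter scope (depth=1)
Step 9: exit scope (depth=0)
Step 10: declare a=33 at depth 0
Step 11: declare b=75 at depth 0
Visible at query point: a=33 b=75

Answer: a=33 b=75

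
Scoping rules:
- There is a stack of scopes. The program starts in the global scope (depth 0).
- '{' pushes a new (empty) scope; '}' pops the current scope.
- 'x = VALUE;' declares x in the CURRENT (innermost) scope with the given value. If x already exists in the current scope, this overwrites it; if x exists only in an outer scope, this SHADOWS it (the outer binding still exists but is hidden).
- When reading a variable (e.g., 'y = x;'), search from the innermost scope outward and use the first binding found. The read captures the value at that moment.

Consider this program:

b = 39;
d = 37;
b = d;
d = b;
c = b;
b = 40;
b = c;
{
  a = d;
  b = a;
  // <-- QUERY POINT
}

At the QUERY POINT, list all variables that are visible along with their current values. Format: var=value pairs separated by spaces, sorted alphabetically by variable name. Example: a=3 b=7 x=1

Step 1: declare b=39 at depth 0
Step 2: declare d=37 at depth 0
Step 3: declare b=(read d)=37 at depth 0
Step 4: declare d=(read b)=37 at depth 0
Step 5: declare c=(read b)=37 at depth 0
Step 6: declare b=40 at depth 0
Step 7: declare b=(read c)=37 at depth 0
Step 8: enter scope (depth=1)
Step 9: declare a=(read d)=37 at depth 1
Step 10: declare b=(read a)=37 at depth 1
Visible at query point: a=37 b=37 c=37 d=37

Answer: a=37 b=37 c=37 d=37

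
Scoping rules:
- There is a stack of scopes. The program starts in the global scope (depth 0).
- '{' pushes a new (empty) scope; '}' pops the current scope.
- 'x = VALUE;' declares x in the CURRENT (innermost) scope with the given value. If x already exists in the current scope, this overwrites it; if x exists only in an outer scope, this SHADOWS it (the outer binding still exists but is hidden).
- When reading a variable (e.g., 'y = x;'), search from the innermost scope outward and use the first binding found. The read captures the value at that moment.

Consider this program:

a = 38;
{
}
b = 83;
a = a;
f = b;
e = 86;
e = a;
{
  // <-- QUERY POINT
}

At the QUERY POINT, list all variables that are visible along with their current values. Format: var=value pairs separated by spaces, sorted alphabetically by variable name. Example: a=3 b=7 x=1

Answer: a=38 b=83 e=38 f=83

Derivation:
Step 1: declare a=38 at depth 0
Step 2: enter scope (depth=1)
Step 3: exit scope (depth=0)
Step 4: declare b=83 at depth 0
Step 5: declare a=(read a)=38 at depth 0
Step 6: declare f=(read b)=83 at depth 0
Step 7: declare e=86 at depth 0
Step 8: declare e=(read a)=38 at depth 0
Step 9: enter scope (depth=1)
Visible at query point: a=38 b=83 e=38 f=83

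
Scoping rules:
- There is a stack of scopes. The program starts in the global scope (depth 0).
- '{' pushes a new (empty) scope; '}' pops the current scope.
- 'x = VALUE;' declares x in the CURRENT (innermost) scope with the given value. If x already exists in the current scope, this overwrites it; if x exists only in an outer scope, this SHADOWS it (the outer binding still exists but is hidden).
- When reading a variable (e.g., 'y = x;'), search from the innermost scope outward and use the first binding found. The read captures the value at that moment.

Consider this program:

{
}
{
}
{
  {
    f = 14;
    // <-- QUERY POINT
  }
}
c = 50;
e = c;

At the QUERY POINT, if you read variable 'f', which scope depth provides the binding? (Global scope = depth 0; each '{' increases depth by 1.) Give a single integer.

Answer: 2

Derivation:
Step 1: enter scope (depth=1)
Step 2: exit scope (depth=0)
Step 3: enter scope (depth=1)
Step 4: exit scope (depth=0)
Step 5: enter scope (depth=1)
Step 6: enter scope (depth=2)
Step 7: declare f=14 at depth 2
Visible at query point: f=14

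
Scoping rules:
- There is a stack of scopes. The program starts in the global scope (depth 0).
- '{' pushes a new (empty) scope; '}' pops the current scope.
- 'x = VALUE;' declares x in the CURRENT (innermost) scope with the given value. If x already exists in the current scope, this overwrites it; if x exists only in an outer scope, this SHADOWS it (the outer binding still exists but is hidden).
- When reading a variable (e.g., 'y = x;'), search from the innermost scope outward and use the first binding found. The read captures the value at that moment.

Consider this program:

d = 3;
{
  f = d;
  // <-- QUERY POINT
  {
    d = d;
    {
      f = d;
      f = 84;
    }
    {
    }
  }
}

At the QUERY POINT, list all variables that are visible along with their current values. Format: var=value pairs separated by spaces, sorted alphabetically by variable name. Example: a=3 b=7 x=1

Answer: d=3 f=3

Derivation:
Step 1: declare d=3 at depth 0
Step 2: enter scope (depth=1)
Step 3: declare f=(read d)=3 at depth 1
Visible at query point: d=3 f=3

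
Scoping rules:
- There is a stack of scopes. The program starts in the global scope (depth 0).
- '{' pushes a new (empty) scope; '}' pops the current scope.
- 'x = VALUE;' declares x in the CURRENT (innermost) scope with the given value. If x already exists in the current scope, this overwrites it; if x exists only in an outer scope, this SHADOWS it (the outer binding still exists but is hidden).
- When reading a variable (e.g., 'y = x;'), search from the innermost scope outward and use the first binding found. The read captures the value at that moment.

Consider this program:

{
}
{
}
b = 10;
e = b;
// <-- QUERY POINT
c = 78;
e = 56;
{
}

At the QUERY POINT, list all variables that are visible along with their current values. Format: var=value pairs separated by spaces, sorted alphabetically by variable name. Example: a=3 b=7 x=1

Step 1: enter scope (depth=1)
Step 2: exit scope (depth=0)
Step 3: enter scope (depth=1)
Step 4: exit scope (depth=0)
Step 5: declare b=10 at depth 0
Step 6: declare e=(read b)=10 at depth 0
Visible at query point: b=10 e=10

Answer: b=10 e=10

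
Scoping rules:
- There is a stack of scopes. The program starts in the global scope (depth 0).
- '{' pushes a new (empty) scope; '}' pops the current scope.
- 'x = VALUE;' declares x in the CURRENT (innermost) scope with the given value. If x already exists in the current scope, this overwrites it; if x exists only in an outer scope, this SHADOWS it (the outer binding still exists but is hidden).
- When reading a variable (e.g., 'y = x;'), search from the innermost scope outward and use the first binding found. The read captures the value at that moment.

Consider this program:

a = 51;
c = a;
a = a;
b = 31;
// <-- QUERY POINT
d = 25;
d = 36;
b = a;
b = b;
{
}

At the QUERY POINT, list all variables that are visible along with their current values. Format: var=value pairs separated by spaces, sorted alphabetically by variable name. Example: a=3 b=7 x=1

Answer: a=51 b=31 c=51

Derivation:
Step 1: declare a=51 at depth 0
Step 2: declare c=(read a)=51 at depth 0
Step 3: declare a=(read a)=51 at depth 0
Step 4: declare b=31 at depth 0
Visible at query point: a=51 b=31 c=51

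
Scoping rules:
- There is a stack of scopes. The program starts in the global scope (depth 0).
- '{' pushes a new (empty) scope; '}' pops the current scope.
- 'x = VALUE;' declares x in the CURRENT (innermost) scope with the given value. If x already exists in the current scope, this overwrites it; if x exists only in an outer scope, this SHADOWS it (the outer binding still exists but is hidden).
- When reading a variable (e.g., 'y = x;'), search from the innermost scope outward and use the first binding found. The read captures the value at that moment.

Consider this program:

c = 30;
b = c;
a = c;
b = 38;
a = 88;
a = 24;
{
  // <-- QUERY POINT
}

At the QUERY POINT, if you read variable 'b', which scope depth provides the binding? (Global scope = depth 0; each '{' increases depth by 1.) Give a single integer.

Answer: 0

Derivation:
Step 1: declare c=30 at depth 0
Step 2: declare b=(read c)=30 at depth 0
Step 3: declare a=(read c)=30 at depth 0
Step 4: declare b=38 at depth 0
Step 5: declare a=88 at depth 0
Step 6: declare a=24 at depth 0
Step 7: enter scope (depth=1)
Visible at query point: a=24 b=38 c=30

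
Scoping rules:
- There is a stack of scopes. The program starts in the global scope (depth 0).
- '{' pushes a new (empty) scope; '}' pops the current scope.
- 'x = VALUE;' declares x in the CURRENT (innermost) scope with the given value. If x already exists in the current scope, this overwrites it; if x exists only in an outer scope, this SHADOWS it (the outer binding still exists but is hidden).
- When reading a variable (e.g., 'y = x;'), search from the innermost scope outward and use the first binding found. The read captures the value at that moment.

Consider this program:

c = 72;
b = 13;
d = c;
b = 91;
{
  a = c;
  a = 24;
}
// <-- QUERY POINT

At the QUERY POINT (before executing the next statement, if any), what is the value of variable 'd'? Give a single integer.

Answer: 72

Derivation:
Step 1: declare c=72 at depth 0
Step 2: declare b=13 at depth 0
Step 3: declare d=(read c)=72 at depth 0
Step 4: declare b=91 at depth 0
Step 5: enter scope (depth=1)
Step 6: declare a=(read c)=72 at depth 1
Step 7: declare a=24 at depth 1
Step 8: exit scope (depth=0)
Visible at query point: b=91 c=72 d=72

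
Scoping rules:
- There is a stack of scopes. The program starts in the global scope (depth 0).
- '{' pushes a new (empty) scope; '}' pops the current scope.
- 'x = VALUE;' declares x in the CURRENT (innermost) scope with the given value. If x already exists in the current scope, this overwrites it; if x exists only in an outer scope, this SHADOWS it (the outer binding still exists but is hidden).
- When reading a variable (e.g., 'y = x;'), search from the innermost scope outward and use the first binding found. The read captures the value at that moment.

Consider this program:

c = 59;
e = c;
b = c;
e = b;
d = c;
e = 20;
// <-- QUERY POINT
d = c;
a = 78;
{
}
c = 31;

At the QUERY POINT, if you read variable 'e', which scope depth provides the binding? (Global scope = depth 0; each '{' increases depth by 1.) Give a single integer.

Answer: 0

Derivation:
Step 1: declare c=59 at depth 0
Step 2: declare e=(read c)=59 at depth 0
Step 3: declare b=(read c)=59 at depth 0
Step 4: declare e=(read b)=59 at depth 0
Step 5: declare d=(read c)=59 at depth 0
Step 6: declare e=20 at depth 0
Visible at query point: b=59 c=59 d=59 e=20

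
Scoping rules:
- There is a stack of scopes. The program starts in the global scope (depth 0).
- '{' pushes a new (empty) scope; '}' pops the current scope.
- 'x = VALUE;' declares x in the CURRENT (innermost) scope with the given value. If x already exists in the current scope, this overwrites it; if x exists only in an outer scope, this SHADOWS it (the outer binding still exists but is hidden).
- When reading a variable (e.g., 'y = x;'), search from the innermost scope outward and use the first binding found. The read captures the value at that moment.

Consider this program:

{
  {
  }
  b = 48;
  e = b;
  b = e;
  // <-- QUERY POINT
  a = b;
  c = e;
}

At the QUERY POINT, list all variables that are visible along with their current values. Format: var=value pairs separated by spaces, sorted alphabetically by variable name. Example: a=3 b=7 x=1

Step 1: enter scope (depth=1)
Step 2: enter scope (depth=2)
Step 3: exit scope (depth=1)
Step 4: declare b=48 at depth 1
Step 5: declare e=(read b)=48 at depth 1
Step 6: declare b=(read e)=48 at depth 1
Visible at query point: b=48 e=48

Answer: b=48 e=48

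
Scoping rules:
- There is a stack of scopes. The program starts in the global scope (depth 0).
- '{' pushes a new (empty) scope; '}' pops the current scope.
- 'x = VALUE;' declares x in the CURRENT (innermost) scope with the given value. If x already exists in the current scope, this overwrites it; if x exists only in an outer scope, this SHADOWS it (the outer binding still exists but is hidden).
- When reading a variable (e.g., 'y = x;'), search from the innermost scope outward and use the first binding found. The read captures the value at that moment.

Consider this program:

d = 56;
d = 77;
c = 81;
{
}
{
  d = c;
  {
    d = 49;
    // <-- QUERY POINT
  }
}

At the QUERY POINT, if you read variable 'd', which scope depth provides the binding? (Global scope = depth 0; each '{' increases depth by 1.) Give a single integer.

Step 1: declare d=56 at depth 0
Step 2: declare d=77 at depth 0
Step 3: declare c=81 at depth 0
Step 4: enter scope (depth=1)
Step 5: exit scope (depth=0)
Step 6: enter scope (depth=1)
Step 7: declare d=(read c)=81 at depth 1
Step 8: enter scope (depth=2)
Step 9: declare d=49 at depth 2
Visible at query point: c=81 d=49

Answer: 2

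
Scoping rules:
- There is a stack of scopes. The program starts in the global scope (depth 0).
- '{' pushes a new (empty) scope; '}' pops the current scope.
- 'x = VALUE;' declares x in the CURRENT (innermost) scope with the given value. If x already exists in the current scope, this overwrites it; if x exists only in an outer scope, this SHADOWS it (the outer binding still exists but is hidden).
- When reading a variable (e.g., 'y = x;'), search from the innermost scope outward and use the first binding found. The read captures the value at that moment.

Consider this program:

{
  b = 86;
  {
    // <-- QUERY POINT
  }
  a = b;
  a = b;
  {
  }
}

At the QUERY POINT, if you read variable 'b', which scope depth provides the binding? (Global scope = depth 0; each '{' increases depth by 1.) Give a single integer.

Step 1: enter scope (depth=1)
Step 2: declare b=86 at depth 1
Step 3: enter scope (depth=2)
Visible at query point: b=86

Answer: 1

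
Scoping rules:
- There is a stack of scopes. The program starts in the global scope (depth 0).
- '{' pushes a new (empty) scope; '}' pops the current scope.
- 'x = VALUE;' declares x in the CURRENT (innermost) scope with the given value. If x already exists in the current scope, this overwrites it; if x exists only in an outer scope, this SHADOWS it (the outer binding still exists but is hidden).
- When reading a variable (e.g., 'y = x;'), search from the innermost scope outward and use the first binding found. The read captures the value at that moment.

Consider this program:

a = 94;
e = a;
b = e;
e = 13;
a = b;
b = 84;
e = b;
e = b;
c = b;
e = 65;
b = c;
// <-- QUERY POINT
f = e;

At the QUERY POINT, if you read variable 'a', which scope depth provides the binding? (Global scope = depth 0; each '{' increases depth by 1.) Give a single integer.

Step 1: declare a=94 at depth 0
Step 2: declare e=(read a)=94 at depth 0
Step 3: declare b=(read e)=94 at depth 0
Step 4: declare e=13 at depth 0
Step 5: declare a=(read b)=94 at depth 0
Step 6: declare b=84 at depth 0
Step 7: declare e=(read b)=84 at depth 0
Step 8: declare e=(read b)=84 at depth 0
Step 9: declare c=(read b)=84 at depth 0
Step 10: declare e=65 at depth 0
Step 11: declare b=(read c)=84 at depth 0
Visible at query point: a=94 b=84 c=84 e=65

Answer: 0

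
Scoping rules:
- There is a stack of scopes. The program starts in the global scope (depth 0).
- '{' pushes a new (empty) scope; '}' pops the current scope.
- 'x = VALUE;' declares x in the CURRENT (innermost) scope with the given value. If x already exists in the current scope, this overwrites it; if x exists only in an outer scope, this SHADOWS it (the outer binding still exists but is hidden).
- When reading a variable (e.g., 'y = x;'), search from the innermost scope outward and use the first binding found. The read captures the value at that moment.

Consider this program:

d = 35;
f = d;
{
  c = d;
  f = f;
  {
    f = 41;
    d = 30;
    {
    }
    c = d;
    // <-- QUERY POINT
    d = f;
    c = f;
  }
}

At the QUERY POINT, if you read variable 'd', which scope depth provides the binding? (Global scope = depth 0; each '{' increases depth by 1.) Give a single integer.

Step 1: declare d=35 at depth 0
Step 2: declare f=(read d)=35 at depth 0
Step 3: enter scope (depth=1)
Step 4: declare c=(read d)=35 at depth 1
Step 5: declare f=(read f)=35 at depth 1
Step 6: enter scope (depth=2)
Step 7: declare f=41 at depth 2
Step 8: declare d=30 at depth 2
Step 9: enter scope (depth=3)
Step 10: exit scope (depth=2)
Step 11: declare c=(read d)=30 at depth 2
Visible at query point: c=30 d=30 f=41

Answer: 2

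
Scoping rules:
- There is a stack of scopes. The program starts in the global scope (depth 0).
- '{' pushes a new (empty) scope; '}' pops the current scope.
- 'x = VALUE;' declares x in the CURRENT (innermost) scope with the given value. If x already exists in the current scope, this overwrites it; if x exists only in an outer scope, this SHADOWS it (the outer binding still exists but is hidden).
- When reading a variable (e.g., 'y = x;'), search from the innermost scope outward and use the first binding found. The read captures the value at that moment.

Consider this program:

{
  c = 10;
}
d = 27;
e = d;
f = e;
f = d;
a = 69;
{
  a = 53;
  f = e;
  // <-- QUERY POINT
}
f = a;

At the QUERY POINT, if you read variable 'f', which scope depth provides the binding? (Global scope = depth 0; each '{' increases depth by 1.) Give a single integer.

Answer: 1

Derivation:
Step 1: enter scope (depth=1)
Step 2: declare c=10 at depth 1
Step 3: exit scope (depth=0)
Step 4: declare d=27 at depth 0
Step 5: declare e=(read d)=27 at depth 0
Step 6: declare f=(read e)=27 at depth 0
Step 7: declare f=(read d)=27 at depth 0
Step 8: declare a=69 at depth 0
Step 9: enter scope (depth=1)
Step 10: declare a=53 at depth 1
Step 11: declare f=(read e)=27 at depth 1
Visible at query point: a=53 d=27 e=27 f=27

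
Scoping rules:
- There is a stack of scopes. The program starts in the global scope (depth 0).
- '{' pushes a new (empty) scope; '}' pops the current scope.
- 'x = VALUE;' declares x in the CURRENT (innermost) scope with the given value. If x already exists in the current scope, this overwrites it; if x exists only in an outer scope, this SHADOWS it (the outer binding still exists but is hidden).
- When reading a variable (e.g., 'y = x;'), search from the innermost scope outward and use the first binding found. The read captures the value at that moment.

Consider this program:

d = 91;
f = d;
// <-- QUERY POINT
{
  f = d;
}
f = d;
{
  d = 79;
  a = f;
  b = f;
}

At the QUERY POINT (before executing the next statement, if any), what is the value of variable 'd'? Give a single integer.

Step 1: declare d=91 at depth 0
Step 2: declare f=(read d)=91 at depth 0
Visible at query point: d=91 f=91

Answer: 91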